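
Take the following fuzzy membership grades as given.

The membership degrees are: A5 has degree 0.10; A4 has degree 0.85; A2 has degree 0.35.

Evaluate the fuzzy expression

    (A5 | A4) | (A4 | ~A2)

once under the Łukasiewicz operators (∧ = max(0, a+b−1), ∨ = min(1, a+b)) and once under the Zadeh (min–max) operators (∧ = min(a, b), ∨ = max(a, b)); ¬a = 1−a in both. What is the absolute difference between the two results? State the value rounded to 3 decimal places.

0.150

Under Łukasiewicz:
  A5 | A4 = min(1, a+b) on (0.10, 0.85) = 0.95
  ~A2 = 1 − 0.35 = 0.65
  A4 | ~A2 = min(1, a+b) on (0.85, 0.65) = 1.00
  (A5 | A4) | (A4 | ~A2) = min(1, a+b) on (0.95, 1.00) = 1.00
  → value = 1.0000
Under Zadeh (min–max):
  A5 | A4 = max(a, b) on (0.10, 0.85) = 0.85
  ~A2 = 1 − 0.35 = 0.65
  A4 | ~A2 = max(a, b) on (0.85, 0.65) = 0.85
  (A5 | A4) | (A4 | ~A2) = max(a, b) on (0.85, 0.85) = 0.85
  → value = 0.8500
|1.0000 − 0.8500| = 0.150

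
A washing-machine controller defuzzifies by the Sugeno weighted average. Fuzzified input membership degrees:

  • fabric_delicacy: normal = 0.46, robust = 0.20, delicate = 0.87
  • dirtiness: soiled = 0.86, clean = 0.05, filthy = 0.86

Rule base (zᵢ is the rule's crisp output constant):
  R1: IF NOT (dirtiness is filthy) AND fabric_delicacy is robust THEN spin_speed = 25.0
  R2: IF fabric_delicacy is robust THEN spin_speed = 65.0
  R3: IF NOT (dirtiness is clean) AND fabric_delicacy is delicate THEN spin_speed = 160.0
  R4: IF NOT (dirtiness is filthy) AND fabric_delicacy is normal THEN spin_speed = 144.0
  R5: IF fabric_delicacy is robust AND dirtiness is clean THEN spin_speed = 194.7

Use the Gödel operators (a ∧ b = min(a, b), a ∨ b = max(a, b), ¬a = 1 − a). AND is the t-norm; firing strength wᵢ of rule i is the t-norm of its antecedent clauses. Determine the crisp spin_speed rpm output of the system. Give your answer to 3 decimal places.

R1 (z=25.0): ¬filthy=1−0.86=0.14, robust=0.20; AND[min(a, b)] → w = 0.14
R2 (z=65.0): robust=0.20 → w = 0.20
R3 (z=160.0): ¬clean=1−0.05=0.95, delicate=0.87; AND[min(a, b)] → w = 0.87
R4 (z=144.0): ¬filthy=1−0.86=0.14, normal=0.46; AND[min(a, b)] → w = 0.14
R5 (z=194.7): robust=0.20, clean=0.05; AND[min(a, b)] → w = 0.05
Weighted average = (0.14·25.0 + 0.20·65.0 + 0.87·160.0 + 0.14·144.0 + 0.05·194.7) / (0.14 + 0.20 + 0.87 + 0.14 + 0.05)
  = 185.5950 / 1.4000 = 132.568

132.568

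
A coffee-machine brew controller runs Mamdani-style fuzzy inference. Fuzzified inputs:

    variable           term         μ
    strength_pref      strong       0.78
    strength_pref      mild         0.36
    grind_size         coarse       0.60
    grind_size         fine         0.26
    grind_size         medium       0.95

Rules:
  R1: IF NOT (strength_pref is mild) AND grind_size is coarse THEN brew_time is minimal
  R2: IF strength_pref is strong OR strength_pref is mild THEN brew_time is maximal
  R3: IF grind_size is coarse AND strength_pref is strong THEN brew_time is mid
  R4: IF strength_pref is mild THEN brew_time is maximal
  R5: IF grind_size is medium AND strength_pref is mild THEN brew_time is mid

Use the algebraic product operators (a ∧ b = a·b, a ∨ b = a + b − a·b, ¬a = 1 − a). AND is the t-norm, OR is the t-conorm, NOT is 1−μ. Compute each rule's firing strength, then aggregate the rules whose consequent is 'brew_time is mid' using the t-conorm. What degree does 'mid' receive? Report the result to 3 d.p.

0.650

R1: ¬mild=1−0.36=0.64, coarse=0.60; AND[a·b] → w = 0.3840
R2: strong=0.78, mild=0.36; OR[a + b − a·b] → w = 0.8592
R3: coarse=0.60, strong=0.78; AND[a·b] → w = 0.4680
R4: mild=0.36 → w = 0.3600
R5: medium=0.95, mild=0.36; AND[a·b] → w = 0.3420
Rules with consequent 'mid': {R3, R5} → strengths 0.4680, 0.3420
Aggregate via t-conorm [a + b − a·b]: 0.6499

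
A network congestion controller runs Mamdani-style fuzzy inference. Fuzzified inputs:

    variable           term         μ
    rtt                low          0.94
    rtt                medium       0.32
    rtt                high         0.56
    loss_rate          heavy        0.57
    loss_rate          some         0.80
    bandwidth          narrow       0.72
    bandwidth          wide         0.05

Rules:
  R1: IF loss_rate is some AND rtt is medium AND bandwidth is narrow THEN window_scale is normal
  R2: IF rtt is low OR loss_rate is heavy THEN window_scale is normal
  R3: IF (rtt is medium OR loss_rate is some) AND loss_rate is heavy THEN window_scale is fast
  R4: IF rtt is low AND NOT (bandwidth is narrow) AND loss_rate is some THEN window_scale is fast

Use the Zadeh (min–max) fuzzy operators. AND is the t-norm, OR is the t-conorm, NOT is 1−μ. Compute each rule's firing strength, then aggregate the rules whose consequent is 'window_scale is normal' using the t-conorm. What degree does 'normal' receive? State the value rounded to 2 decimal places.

0.94

R1: some=0.80, medium=0.32, narrow=0.72; AND[min(a, b)] → w = 0.32
R2: low=0.94, heavy=0.57; OR[max(a, b)] → w = 0.94
R3: (medium=0.32 OR some=0.80) = 0.80; AND[min(a, b)] with heavy=0.57 → w = 0.57
R4: low=0.94, ¬narrow=1−0.72=0.28, some=0.80; AND[min(a, b)] → w = 0.28
Rules with consequent 'normal': {R1, R2} → strengths 0.32, 0.94
Aggregate via t-conorm [max(a, b)]: 0.94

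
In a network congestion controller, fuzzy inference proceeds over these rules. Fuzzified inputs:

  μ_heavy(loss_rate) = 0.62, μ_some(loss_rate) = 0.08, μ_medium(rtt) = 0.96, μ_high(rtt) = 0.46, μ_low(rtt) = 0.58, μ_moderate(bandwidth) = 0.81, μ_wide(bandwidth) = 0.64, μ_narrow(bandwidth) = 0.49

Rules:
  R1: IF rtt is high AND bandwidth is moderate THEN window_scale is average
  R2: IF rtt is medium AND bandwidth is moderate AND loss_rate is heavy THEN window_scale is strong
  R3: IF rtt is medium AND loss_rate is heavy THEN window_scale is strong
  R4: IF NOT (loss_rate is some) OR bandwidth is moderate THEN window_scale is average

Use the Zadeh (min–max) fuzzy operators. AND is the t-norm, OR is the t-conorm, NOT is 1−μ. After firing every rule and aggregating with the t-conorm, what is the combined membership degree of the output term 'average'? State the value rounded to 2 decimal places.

0.92

R1: high=0.46, moderate=0.81; AND[min(a, b)] → w = 0.46
R2: medium=0.96, moderate=0.81, heavy=0.62; AND[min(a, b)] → w = 0.62
R3: medium=0.96, heavy=0.62; AND[min(a, b)] → w = 0.62
R4: ¬some=1−0.08=0.92, moderate=0.81; OR[max(a, b)] → w = 0.92
Rules with consequent 'average': {R1, R4} → strengths 0.46, 0.92
Aggregate via t-conorm [max(a, b)]: 0.92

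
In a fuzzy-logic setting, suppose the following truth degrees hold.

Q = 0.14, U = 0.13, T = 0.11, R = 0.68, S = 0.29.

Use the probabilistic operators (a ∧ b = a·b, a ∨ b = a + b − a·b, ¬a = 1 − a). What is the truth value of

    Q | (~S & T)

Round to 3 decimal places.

0.207

~S = 1 − 0.2900 = 0.7100
~S & T = a·b on (0.7100, 0.1100) = 0.0781
Q | (~S & T) = a + b − a·b on (0.1400, 0.0781) = 0.2072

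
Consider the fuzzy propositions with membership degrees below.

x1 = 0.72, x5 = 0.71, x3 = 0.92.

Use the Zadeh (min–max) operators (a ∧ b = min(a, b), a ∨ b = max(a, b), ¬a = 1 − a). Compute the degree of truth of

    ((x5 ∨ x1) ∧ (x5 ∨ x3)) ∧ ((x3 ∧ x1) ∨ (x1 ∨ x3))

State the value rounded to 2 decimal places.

0.72

x5 ∨ x1 = max(a, b) on (0.71, 0.72) = 0.72
x5 ∨ x3 = max(a, b) on (0.71, 0.92) = 0.92
(x5 ∨ x1) ∧ (x5 ∨ x3) = min(a, b) on (0.72, 0.92) = 0.72
x3 ∧ x1 = min(a, b) on (0.92, 0.72) = 0.72
x1 ∨ x3 = max(a, b) on (0.72, 0.92) = 0.92
(x3 ∧ x1) ∨ (x1 ∨ x3) = max(a, b) on (0.72, 0.92) = 0.92
((x5 ∨ x1) ∧ (x5 ∨ x3)) ∧ ((x3 ∧ x1) ∨ (x1 ∨ x3)) = min(a, b) on (0.72, 0.92) = 0.72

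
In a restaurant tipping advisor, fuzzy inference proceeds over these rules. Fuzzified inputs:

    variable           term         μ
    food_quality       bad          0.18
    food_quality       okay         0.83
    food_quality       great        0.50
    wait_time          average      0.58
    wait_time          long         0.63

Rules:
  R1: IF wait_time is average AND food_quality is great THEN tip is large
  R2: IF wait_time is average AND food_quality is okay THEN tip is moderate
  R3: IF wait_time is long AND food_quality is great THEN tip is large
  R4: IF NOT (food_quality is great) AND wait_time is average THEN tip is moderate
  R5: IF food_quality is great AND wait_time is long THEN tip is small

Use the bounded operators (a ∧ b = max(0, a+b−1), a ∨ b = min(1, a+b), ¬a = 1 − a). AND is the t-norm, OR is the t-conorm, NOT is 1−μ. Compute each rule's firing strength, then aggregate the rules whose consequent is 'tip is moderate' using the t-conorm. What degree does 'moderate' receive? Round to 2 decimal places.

R1: average=0.58, great=0.50; AND[max(0, a+b−1)] → w = 0.08
R2: average=0.58, okay=0.83; AND[max(0, a+b−1)] → w = 0.41
R3: long=0.63, great=0.50; AND[max(0, a+b−1)] → w = 0.13
R4: ¬great=1−0.50=0.50, average=0.58; AND[max(0, a+b−1)] → w = 0.08
R5: great=0.50, long=0.63; AND[max(0, a+b−1)] → w = 0.13
Rules with consequent 'moderate': {R2, R4} → strengths 0.41, 0.08
Aggregate via t-conorm [min(1, a+b)]: 0.49

0.49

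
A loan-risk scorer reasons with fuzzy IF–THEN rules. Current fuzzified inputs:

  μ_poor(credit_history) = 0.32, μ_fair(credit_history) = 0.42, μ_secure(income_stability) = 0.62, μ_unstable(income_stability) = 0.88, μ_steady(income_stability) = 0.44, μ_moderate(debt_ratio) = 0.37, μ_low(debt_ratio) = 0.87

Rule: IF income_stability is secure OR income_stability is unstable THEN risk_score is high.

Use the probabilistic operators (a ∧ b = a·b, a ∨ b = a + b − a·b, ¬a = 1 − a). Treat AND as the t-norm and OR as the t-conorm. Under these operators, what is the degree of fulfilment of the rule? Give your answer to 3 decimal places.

0.954

firing strength: secure=0.62, unstable=0.88; OR[a + b − a·b] → w = 0.9544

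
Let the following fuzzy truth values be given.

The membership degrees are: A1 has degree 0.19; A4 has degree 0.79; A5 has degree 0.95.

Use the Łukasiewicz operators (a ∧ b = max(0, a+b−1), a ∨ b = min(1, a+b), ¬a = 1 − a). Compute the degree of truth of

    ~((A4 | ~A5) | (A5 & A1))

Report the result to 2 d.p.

~A5 = 1 − 0.95 = 0.05
A4 | ~A5 = min(1, a+b) on (0.79, 0.05) = 0.84
A5 & A1 = max(0, a+b−1) on (0.95, 0.19) = 0.14
(A4 | ~A5) | (A5 & A1) = min(1, a+b) on (0.84, 0.14) = 0.98
~((A4 | ~A5) | (A5 & A1)) = 1 − 0.98 = 0.02

0.02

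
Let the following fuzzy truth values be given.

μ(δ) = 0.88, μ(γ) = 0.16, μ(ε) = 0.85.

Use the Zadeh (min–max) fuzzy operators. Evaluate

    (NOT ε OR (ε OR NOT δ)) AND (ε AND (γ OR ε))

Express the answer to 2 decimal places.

NOT ε = 1 − 0.85 = 0.15
NOT δ = 1 − 0.88 = 0.12
ε OR NOT δ = max(a, b) on (0.85, 0.12) = 0.85
NOT ε OR (ε OR NOT δ) = max(a, b) on (0.15, 0.85) = 0.85
γ OR ε = max(a, b) on (0.16, 0.85) = 0.85
ε AND (γ OR ε) = min(a, b) on (0.85, 0.85) = 0.85
(NOT ε OR (ε OR NOT δ)) AND (ε AND (γ OR ε)) = min(a, b) on (0.85, 0.85) = 0.85

0.85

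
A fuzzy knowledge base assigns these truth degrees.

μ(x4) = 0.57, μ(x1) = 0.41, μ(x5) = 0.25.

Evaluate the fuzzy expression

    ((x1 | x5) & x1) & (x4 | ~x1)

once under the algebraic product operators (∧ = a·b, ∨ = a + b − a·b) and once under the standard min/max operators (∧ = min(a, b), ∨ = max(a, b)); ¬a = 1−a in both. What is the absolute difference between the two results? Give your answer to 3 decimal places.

Under algebraic product:
  x1 | x5 = a + b − a·b on (0.4100, 0.2500) = 0.5575
  (x1 | x5) & x1 = a·b on (0.5575, 0.4100) = 0.2286
  ~x1 = 1 − 0.4100 = 0.5900
  x4 | ~x1 = a + b − a·b on (0.5700, 0.5900) = 0.8237
  ((x1 | x5) & x1) & (x4 | ~x1) = a·b on (0.2286, 0.8237) = 0.1883
  → value = 0.1883
Under standard min/max:
  x1 | x5 = max(a, b) on (0.41, 0.25) = 0.41
  (x1 | x5) & x1 = min(a, b) on (0.41, 0.41) = 0.41
  ~x1 = 1 − 0.41 = 0.59
  x4 | ~x1 = max(a, b) on (0.57, 0.59) = 0.59
  ((x1 | x5) & x1) & (x4 | ~x1) = min(a, b) on (0.41, 0.59) = 0.41
  → value = 0.4100
|0.1883 − 0.4100| = 0.222

0.222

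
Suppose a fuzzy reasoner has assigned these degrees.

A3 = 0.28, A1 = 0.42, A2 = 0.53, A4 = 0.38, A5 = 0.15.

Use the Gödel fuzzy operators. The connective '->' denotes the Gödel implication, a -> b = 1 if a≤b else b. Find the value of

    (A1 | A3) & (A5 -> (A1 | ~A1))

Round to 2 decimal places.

0.42

A1 | A3 = max(a, b) on (0.42, 0.28) = 0.42
~A1 = 1 − 0.42 = 0.58
A1 | ~A1 = max(a, b) on (0.42, 0.58) = 0.58
A5 -> (A1 | ~A1)  [Gödel: 1 if a≤b else b] with a=0.15, b=0.58 → 1.00
(A1 | A3) & (A5 -> (A1 | ~A1)) = min(a, b) on (0.42, 1.00) = 0.42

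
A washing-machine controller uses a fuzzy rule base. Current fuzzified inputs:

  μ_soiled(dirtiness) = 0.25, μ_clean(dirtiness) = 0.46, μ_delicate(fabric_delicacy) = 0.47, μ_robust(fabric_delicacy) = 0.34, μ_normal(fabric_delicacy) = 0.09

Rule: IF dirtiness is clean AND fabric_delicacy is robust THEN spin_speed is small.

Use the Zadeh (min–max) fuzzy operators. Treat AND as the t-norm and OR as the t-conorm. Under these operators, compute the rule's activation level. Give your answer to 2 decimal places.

firing strength: clean=0.46, robust=0.34; AND[min(a, b)] → w = 0.34

0.34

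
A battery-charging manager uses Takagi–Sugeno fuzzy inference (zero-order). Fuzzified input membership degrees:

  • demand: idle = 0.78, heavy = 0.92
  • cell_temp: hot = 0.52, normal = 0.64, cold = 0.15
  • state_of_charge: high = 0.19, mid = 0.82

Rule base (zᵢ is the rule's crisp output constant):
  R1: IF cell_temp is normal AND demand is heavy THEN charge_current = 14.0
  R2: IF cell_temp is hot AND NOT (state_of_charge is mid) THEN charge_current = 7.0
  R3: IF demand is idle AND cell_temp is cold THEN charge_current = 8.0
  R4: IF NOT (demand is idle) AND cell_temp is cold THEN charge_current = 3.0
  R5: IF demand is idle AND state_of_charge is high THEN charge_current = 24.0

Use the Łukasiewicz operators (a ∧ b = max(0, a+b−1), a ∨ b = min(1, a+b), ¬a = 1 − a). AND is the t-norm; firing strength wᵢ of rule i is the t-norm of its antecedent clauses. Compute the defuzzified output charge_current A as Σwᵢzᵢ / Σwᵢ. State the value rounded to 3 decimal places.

14.000

R1 (z=14.0): normal=0.64, heavy=0.92; AND[max(0, a+b−1)] → w = 0.56
R2 (z=7.0): hot=0.52, ¬mid=1−0.82=0.18; AND[max(0, a+b−1)] → w = 0.00
R3 (z=8.0): idle=0.78, cold=0.15; AND[max(0, a+b−1)] → w = 0.00
R4 (z=3.0): ¬idle=1−0.78=0.22, cold=0.15; AND[max(0, a+b−1)] → w = 0.00
R5 (z=24.0): idle=0.78, high=0.19; AND[max(0, a+b−1)] → w = 0.00
Weighted average = (0.56·14.0 + 0.00·7.0 + 0.00·8.0 + 0.00·3.0 + 0.00·24.0) / (0.56 + 0.00 + 0.00 + 0.00 + 0.00)
  = 7.8400 / 0.5600 = 14.000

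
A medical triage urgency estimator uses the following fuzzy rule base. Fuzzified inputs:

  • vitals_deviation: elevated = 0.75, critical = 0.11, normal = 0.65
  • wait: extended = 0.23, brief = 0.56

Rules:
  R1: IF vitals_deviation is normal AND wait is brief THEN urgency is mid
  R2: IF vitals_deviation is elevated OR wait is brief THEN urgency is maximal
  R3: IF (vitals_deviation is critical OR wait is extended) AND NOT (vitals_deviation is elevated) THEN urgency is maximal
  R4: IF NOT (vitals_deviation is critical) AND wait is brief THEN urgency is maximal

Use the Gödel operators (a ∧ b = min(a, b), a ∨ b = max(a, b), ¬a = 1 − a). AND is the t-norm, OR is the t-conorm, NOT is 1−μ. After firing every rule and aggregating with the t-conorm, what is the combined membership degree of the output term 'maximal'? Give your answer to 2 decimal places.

0.75

R1: normal=0.65, brief=0.56; AND[min(a, b)] → w = 0.56
R2: elevated=0.75, brief=0.56; OR[max(a, b)] → w = 0.75
R3: (critical=0.11 OR extended=0.23) = 0.23; AND[min(a, b)] with ¬elevated=1−0.75=0.25 → w = 0.23
R4: ¬critical=1−0.11=0.89, brief=0.56; AND[min(a, b)] → w = 0.56
Rules with consequent 'maximal': {R2, R3, R4} → strengths 0.75, 0.23, 0.56
Aggregate via t-conorm [max(a, b)]: 0.75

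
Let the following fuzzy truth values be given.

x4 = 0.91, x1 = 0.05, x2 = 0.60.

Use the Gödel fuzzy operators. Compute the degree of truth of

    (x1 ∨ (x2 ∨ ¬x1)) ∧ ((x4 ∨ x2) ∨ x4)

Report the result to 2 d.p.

0.91

¬x1 = 1 − 0.05 = 0.95
x2 ∨ ¬x1 = max(a, b) on (0.60, 0.95) = 0.95
x1 ∨ (x2 ∨ ¬x1) = max(a, b) on (0.05, 0.95) = 0.95
x4 ∨ x2 = max(a, b) on (0.91, 0.60) = 0.91
(x4 ∨ x2) ∨ x4 = max(a, b) on (0.91, 0.91) = 0.91
(x1 ∨ (x2 ∨ ¬x1)) ∧ ((x4 ∨ x2) ∨ x4) = min(a, b) on (0.95, 0.91) = 0.91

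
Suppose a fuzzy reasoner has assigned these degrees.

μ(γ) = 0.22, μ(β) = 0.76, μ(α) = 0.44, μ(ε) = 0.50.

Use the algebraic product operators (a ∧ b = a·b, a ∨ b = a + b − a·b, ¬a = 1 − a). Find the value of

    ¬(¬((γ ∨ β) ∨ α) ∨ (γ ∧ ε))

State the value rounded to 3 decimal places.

0.797

γ ∨ β = a + b − a·b on (0.2200, 0.7600) = 0.8128
(γ ∨ β) ∨ α = a + b − a·b on (0.8128, 0.4400) = 0.8952
¬((γ ∨ β) ∨ α) = 1 − 0.8952 = 0.1048
γ ∧ ε = a·b on (0.2200, 0.5000) = 0.1100
¬((γ ∨ β) ∨ α) ∨ (γ ∧ ε) = a + b − a·b on (0.1048, 0.1100) = 0.2033
¬(¬((γ ∨ β) ∨ α) ∨ (γ ∧ ε)) = 1 − 0.2033 = 0.7967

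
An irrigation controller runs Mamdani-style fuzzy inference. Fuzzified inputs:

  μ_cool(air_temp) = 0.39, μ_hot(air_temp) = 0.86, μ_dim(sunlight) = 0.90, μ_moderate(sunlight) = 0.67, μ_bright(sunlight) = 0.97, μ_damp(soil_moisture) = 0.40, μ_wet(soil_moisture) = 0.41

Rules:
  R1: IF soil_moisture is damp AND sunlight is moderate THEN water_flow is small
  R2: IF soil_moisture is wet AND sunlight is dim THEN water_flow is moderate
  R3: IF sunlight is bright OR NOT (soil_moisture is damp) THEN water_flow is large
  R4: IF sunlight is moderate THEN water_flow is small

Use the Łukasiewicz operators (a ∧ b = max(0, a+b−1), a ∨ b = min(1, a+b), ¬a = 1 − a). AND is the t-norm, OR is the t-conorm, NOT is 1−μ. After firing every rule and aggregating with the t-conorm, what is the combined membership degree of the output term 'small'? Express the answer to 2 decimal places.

0.74

R1: damp=0.40, moderate=0.67; AND[max(0, a+b−1)] → w = 0.07
R2: wet=0.41, dim=0.90; AND[max(0, a+b−1)] → w = 0.31
R3: bright=0.97, ¬damp=1−0.40=0.60; OR[min(1, a+b)] → w = 1.00
R4: moderate=0.67 → w = 0.67
Rules with consequent 'small': {R1, R4} → strengths 0.07, 0.67
Aggregate via t-conorm [min(1, a+b)]: 0.74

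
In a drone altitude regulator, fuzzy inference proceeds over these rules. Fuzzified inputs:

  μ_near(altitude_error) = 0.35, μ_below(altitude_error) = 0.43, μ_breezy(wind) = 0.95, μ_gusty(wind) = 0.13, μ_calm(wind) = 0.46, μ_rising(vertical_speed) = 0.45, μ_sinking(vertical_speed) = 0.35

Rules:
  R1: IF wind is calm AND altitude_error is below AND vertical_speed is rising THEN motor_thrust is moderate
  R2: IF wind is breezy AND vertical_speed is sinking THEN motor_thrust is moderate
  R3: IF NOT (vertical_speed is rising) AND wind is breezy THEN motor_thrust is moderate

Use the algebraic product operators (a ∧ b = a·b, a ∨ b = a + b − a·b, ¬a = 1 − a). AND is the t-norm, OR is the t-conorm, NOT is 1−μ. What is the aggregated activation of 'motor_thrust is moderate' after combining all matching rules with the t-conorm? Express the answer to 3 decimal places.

R1: calm=0.46, below=0.43, rising=0.45; AND[a·b] → w = 0.0890
R2: breezy=0.95, sinking=0.35; AND[a·b] → w = 0.3325
R3: ¬rising=1−0.45=0.55, breezy=0.95; AND[a·b] → w = 0.5225
Rules with consequent 'moderate': {R1, R2, R3} → strengths 0.0890, 0.3325, 0.5225
Aggregate via t-conorm [a + b − a·b]: 0.7096

0.710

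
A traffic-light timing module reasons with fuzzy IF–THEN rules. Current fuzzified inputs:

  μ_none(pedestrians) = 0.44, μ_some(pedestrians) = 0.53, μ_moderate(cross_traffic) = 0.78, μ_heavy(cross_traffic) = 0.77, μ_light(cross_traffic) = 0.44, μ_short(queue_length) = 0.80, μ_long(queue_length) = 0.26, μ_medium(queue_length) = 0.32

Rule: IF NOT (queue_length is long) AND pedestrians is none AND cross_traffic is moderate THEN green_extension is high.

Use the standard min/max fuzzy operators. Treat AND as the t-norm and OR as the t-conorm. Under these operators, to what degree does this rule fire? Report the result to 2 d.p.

0.44

firing strength: ¬long=1−0.26=0.74, none=0.44, moderate=0.78; AND[min(a, b)] → w = 0.44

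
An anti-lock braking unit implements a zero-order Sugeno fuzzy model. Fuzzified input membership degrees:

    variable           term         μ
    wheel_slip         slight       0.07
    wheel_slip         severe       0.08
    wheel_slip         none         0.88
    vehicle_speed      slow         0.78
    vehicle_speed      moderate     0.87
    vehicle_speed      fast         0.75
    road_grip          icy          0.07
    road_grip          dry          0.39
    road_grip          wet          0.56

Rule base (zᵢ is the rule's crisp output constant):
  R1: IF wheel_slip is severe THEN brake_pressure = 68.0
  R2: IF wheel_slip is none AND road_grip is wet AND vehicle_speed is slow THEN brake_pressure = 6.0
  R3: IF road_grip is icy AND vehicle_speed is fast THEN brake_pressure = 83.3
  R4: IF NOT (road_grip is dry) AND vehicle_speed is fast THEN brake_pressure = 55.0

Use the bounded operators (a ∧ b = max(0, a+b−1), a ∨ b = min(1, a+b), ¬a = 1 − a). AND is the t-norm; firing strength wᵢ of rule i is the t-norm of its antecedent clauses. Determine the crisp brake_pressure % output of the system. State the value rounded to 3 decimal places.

40.242

R1 (z=68.0): severe=0.08 → w = 0.08
R2 (z=6.0): none=0.88, wet=0.56, slow=0.78; AND[max(0, a+b−1)] → w = 0.22
R3 (z=83.3): icy=0.07, fast=0.75; AND[max(0, a+b−1)] → w = 0.00
R4 (z=55.0): ¬dry=1−0.39=0.61, fast=0.75; AND[max(0, a+b−1)] → w = 0.36
Weighted average = (0.08·68.0 + 0.22·6.0 + 0.00·83.3 + 0.36·55.0) / (0.08 + 0.22 + 0.00 + 0.36)
  = 26.5600 / 0.6600 = 40.242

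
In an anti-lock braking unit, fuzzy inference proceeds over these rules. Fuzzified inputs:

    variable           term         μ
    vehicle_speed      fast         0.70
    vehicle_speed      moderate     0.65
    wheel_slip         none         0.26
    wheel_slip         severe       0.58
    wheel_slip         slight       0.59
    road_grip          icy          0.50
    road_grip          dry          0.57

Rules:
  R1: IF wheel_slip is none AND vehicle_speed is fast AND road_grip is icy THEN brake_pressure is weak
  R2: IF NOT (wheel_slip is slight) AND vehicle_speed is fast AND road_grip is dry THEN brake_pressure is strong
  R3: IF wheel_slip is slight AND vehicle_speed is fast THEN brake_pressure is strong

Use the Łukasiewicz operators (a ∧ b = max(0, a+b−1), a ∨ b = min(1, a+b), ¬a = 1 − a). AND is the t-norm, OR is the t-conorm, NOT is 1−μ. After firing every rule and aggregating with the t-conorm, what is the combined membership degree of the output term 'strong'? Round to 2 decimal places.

R1: none=0.26, fast=0.70, icy=0.50; AND[max(0, a+b−1)] → w = 0.00
R2: ¬slight=1−0.59=0.41, fast=0.70, dry=0.57; AND[max(0, a+b−1)] → w = 0.00
R3: slight=0.59, fast=0.70; AND[max(0, a+b−1)] → w = 0.29
Rules with consequent 'strong': {R2, R3} → strengths 0.00, 0.29
Aggregate via t-conorm [min(1, a+b)]: 0.29

0.29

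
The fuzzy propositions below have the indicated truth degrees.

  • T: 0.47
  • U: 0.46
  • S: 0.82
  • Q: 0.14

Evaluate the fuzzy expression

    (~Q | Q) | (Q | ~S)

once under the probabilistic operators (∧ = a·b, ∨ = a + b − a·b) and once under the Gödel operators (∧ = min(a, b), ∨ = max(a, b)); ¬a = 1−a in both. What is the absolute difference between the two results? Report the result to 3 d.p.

Under probabilistic:
  ~Q = 1 − 0.1400 = 0.8600
  ~Q | Q = a + b − a·b on (0.8600, 0.1400) = 0.8796
  ~S = 1 − 0.8200 = 0.1800
  Q | ~S = a + b − a·b on (0.1400, 0.1800) = 0.2948
  (~Q | Q) | (Q | ~S) = a + b − a·b on (0.8796, 0.2948) = 0.9151
  → value = 0.9151
Under Gödel:
  ~Q = 1 − 0.14 = 0.86
  ~Q | Q = max(a, b) on (0.86, 0.14) = 0.86
  ~S = 1 − 0.82 = 0.18
  Q | ~S = max(a, b) on (0.14, 0.18) = 0.18
  (~Q | Q) | (Q | ~S) = max(a, b) on (0.86, 0.18) = 0.86
  → value = 0.8600
|0.9151 − 0.8600| = 0.055

0.055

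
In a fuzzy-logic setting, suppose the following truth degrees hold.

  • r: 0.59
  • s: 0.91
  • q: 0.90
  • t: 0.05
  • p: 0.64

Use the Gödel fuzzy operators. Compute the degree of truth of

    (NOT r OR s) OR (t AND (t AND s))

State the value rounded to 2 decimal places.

0.91

NOT r = 1 − 0.59 = 0.41
NOT r OR s = max(a, b) on (0.41, 0.91) = 0.91
t AND s = min(a, b) on (0.05, 0.91) = 0.05
t AND (t AND s) = min(a, b) on (0.05, 0.05) = 0.05
(NOT r OR s) OR (t AND (t AND s)) = max(a, b) on (0.91, 0.05) = 0.91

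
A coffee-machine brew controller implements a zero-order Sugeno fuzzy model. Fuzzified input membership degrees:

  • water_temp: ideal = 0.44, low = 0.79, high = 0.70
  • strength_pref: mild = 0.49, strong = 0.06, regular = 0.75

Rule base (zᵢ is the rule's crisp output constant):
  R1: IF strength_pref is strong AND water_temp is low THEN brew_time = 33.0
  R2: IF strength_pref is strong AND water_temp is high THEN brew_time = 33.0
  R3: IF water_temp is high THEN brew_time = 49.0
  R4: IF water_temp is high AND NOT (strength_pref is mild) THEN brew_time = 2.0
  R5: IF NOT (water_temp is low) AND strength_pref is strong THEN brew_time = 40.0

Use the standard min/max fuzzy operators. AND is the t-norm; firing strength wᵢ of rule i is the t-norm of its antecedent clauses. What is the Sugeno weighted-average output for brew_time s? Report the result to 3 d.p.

R1 (z=33.0): strong=0.06, low=0.79; AND[min(a, b)] → w = 0.06
R2 (z=33.0): strong=0.06, high=0.70; AND[min(a, b)] → w = 0.06
R3 (z=49.0): high=0.70 → w = 0.70
R4 (z=2.0): high=0.70, ¬mild=1−0.49=0.51; AND[min(a, b)] → w = 0.51
R5 (z=40.0): ¬low=1−0.79=0.21, strong=0.06; AND[min(a, b)] → w = 0.06
Weighted average = (0.06·33.0 + 0.06·33.0 + 0.70·49.0 + 0.51·2.0 + 0.06·40.0) / (0.06 + 0.06 + 0.70 + 0.51 + 0.06)
  = 41.6800 / 1.3900 = 29.986

29.986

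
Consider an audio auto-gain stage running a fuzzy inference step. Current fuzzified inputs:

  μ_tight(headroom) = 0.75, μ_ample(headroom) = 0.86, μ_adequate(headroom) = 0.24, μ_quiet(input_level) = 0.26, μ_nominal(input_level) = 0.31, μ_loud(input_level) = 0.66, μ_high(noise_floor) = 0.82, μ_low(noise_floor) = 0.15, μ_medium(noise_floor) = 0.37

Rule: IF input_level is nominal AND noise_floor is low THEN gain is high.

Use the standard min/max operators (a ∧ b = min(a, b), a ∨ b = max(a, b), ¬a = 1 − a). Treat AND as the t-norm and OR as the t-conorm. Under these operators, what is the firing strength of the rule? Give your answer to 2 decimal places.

firing strength: nominal=0.31, low=0.15; AND[min(a, b)] → w = 0.15

0.15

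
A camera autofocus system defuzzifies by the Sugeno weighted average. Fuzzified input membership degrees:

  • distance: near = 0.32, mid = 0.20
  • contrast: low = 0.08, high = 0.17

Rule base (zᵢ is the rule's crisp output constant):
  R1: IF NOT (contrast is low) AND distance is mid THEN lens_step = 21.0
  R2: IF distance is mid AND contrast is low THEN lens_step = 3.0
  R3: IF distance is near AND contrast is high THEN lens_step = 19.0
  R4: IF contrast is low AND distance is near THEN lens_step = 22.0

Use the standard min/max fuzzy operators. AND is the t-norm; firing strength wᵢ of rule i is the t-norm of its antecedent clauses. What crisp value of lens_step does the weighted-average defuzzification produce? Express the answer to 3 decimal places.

R1 (z=21.0): ¬low=1−0.08=0.92, mid=0.20; AND[min(a, b)] → w = 0.20
R2 (z=3.0): mid=0.20, low=0.08; AND[min(a, b)] → w = 0.08
R3 (z=19.0): near=0.32, high=0.17; AND[min(a, b)] → w = 0.17
R4 (z=22.0): low=0.08, near=0.32; AND[min(a, b)] → w = 0.08
Weighted average = (0.20·21.0 + 0.08·3.0 + 0.17·19.0 + 0.08·22.0) / (0.20 + 0.08 + 0.17 + 0.08)
  = 9.4300 / 0.5300 = 17.792

17.792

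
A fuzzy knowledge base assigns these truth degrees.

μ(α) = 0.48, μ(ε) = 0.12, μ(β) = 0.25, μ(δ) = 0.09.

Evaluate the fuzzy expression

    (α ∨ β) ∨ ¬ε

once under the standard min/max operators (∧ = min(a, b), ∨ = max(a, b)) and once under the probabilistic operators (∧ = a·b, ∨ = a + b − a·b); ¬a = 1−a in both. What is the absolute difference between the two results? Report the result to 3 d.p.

Under standard min/max:
  α ∨ β = max(a, b) on (0.48, 0.25) = 0.48
  ¬ε = 1 − 0.12 = 0.88
  (α ∨ β) ∨ ¬ε = max(a, b) on (0.48, 0.88) = 0.88
  → value = 0.8800
Under probabilistic:
  α ∨ β = a + b − a·b on (0.4800, 0.2500) = 0.6100
  ¬ε = 1 − 0.1200 = 0.8800
  (α ∨ β) ∨ ¬ε = a + b − a·b on (0.6100, 0.8800) = 0.9532
  → value = 0.9532
|0.8800 − 0.9532| = 0.073

0.073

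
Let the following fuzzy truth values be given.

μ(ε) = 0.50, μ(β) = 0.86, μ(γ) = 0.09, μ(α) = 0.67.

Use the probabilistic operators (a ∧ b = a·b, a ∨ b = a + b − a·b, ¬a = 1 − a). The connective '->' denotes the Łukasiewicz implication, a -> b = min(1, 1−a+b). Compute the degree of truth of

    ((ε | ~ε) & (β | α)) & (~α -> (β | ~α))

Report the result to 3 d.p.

~ε = 1 − 0.5000 = 0.5000
ε | ~ε = a + b − a·b on (0.5000, 0.5000) = 0.7500
β | α = a + b − a·b on (0.8600, 0.6700) = 0.9538
(ε | ~ε) & (β | α) = a·b on (0.7500, 0.9538) = 0.7153
~α = 1 − 0.6700 = 0.3300
~α = 1 − 0.6700 = 0.3300
β | ~α = a + b − a·b on (0.8600, 0.3300) = 0.9062
~α -> (β | ~α)  [Łukasiewicz: min(1, 1−a+b)] with a=0.3300, b=0.9062 → 1.0000
((ε | ~ε) & (β | α)) & (~α -> (β | ~α)) = a·b on (0.7153, 1.0000) = 0.7153

0.715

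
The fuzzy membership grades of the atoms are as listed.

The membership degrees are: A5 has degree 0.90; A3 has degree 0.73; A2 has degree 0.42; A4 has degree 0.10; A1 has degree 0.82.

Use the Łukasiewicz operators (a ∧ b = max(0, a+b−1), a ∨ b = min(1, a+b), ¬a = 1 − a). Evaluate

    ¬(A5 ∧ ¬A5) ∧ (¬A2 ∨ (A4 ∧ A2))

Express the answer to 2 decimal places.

¬A5 = 1 − 0.90 = 0.10
A5 ∧ ¬A5 = max(0, a+b−1) on (0.90, 0.10) = 0.00
¬(A5 ∧ ¬A5) = 1 − 0.00 = 1.00
¬A2 = 1 − 0.42 = 0.58
A4 ∧ A2 = max(0, a+b−1) on (0.10, 0.42) = 0.00
¬A2 ∨ (A4 ∧ A2) = min(1, a+b) on (0.58, 0.00) = 0.58
¬(A5 ∧ ¬A5) ∧ (¬A2 ∨ (A4 ∧ A2)) = max(0, a+b−1) on (1.00, 0.58) = 0.58

0.58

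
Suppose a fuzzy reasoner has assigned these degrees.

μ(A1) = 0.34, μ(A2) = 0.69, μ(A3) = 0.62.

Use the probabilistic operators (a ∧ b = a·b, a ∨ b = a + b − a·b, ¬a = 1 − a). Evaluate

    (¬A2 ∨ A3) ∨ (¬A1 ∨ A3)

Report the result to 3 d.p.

0.966

¬A2 = 1 − 0.6900 = 0.3100
¬A2 ∨ A3 = a + b − a·b on (0.3100, 0.6200) = 0.7378
¬A1 = 1 − 0.3400 = 0.6600
¬A1 ∨ A3 = a + b − a·b on (0.6600, 0.6200) = 0.8708
(¬A2 ∨ A3) ∨ (¬A1 ∨ A3) = a + b − a·b on (0.7378, 0.8708) = 0.9661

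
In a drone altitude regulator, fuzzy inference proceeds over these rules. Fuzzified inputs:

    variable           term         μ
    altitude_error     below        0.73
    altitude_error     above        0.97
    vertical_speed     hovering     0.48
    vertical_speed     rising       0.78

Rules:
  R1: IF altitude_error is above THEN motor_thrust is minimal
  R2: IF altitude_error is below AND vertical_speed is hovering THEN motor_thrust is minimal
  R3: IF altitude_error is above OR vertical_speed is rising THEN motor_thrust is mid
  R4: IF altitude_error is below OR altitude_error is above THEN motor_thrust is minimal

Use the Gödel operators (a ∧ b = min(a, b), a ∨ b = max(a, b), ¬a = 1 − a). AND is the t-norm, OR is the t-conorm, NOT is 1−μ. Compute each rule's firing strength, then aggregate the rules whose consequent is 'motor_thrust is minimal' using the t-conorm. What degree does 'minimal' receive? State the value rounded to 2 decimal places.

R1: above=0.97 → w = 0.97
R2: below=0.73, hovering=0.48; AND[min(a, b)] → w = 0.48
R3: above=0.97, rising=0.78; OR[max(a, b)] → w = 0.97
R4: below=0.73, above=0.97; OR[max(a, b)] → w = 0.97
Rules with consequent 'minimal': {R1, R2, R4} → strengths 0.97, 0.48, 0.97
Aggregate via t-conorm [max(a, b)]: 0.97

0.97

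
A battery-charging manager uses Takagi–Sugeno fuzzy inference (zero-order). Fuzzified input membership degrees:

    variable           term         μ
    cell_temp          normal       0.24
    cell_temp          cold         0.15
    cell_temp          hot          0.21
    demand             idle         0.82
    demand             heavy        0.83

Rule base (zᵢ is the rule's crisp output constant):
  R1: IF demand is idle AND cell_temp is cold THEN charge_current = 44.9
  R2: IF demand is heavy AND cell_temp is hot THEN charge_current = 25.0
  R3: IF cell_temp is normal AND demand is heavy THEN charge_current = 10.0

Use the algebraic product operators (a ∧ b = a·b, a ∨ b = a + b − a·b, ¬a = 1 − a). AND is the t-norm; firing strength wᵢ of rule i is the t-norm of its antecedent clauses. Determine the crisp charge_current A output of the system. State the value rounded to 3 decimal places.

R1 (z=44.9): idle=0.82, cold=0.15; AND[a·b] → w = 0.1230
R2 (z=25.0): heavy=0.83, hot=0.21; AND[a·b] → w = 0.1743
R3 (z=10.0): normal=0.24, heavy=0.83; AND[a·b] → w = 0.1992
Weighted average = (0.1230·44.9 + 0.1743·25.0 + 0.1992·10.0) / (0.1230 + 0.1743 + 0.1992)
  = 11.8722 / 0.4965 = 23.912

23.912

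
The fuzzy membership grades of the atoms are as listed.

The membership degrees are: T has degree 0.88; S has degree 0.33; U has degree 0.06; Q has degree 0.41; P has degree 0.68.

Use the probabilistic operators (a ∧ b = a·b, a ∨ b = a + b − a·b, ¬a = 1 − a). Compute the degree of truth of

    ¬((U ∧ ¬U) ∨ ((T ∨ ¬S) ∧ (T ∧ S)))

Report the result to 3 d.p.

0.680

¬U = 1 − 0.0600 = 0.9400
U ∧ ¬U = a·b on (0.0600, 0.9400) = 0.0564
¬S = 1 − 0.3300 = 0.6700
T ∨ ¬S = a + b − a·b on (0.8800, 0.6700) = 0.9604
T ∧ S = a·b on (0.8800, 0.3300) = 0.2904
(T ∨ ¬S) ∧ (T ∧ S) = a·b on (0.9604, 0.2904) = 0.2789
(U ∧ ¬U) ∨ ((T ∨ ¬S) ∧ (T ∧ S)) = a + b − a·b on (0.0564, 0.2789) = 0.3196
¬((U ∧ ¬U) ∨ ((T ∨ ¬S) ∧ (T ∧ S))) = 1 − 0.3196 = 0.6804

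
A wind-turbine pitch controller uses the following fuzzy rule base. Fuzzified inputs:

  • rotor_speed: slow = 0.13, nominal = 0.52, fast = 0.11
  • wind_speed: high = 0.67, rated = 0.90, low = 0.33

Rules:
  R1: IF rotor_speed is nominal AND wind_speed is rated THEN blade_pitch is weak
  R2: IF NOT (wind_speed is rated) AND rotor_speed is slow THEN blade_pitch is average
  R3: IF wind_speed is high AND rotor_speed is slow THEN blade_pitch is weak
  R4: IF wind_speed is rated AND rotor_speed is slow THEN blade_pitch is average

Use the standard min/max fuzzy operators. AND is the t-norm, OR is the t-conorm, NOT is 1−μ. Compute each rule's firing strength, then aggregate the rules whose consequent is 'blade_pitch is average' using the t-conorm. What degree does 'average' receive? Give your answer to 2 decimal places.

R1: nominal=0.52, rated=0.90; AND[min(a, b)] → w = 0.52
R2: ¬rated=1−0.90=0.10, slow=0.13; AND[min(a, b)] → w = 0.10
R3: high=0.67, slow=0.13; AND[min(a, b)] → w = 0.13
R4: rated=0.90, slow=0.13; AND[min(a, b)] → w = 0.13
Rules with consequent 'average': {R2, R4} → strengths 0.10, 0.13
Aggregate via t-conorm [max(a, b)]: 0.13

0.13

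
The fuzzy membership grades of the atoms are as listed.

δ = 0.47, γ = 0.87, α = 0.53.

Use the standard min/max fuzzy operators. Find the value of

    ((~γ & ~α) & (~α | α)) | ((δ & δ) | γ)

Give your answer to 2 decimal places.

0.87

~γ = 1 − 0.87 = 0.13
~α = 1 − 0.53 = 0.47
~γ & ~α = min(a, b) on (0.13, 0.47) = 0.13
~α = 1 − 0.53 = 0.47
~α | α = max(a, b) on (0.47, 0.53) = 0.53
(~γ & ~α) & (~α | α) = min(a, b) on (0.13, 0.53) = 0.13
δ & δ = min(a, b) on (0.47, 0.47) = 0.47
(δ & δ) | γ = max(a, b) on (0.47, 0.87) = 0.87
((~γ & ~α) & (~α | α)) | ((δ & δ) | γ) = max(a, b) on (0.13, 0.87) = 0.87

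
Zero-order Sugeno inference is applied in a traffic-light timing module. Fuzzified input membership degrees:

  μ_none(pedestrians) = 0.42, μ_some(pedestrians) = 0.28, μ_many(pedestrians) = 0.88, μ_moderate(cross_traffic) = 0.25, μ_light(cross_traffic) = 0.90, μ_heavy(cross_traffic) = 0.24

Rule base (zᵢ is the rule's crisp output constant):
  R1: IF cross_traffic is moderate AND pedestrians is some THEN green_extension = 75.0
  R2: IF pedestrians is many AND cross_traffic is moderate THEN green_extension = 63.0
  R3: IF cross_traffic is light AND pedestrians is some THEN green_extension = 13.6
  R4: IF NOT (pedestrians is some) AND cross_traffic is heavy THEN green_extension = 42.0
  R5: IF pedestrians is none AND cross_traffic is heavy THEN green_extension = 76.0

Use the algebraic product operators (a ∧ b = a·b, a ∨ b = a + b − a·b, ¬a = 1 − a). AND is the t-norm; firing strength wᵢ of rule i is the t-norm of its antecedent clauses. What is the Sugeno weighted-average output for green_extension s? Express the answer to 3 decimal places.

45.924

R1 (z=75.0): moderate=0.25, some=0.28; AND[a·b] → w = 0.0700
R2 (z=63.0): many=0.88, moderate=0.25; AND[a·b] → w = 0.2200
R3 (z=13.6): light=0.90, some=0.28; AND[a·b] → w = 0.2520
R4 (z=42.0): ¬some=1−0.28=0.72, heavy=0.24; AND[a·b] → w = 0.1728
R5 (z=76.0): none=0.42, heavy=0.24; AND[a·b] → w = 0.1008
Weighted average = (0.0700·75.0 + 0.2200·63.0 + 0.2520·13.6 + 0.1728·42.0 + 0.1008·76.0) / (0.0700 + 0.2200 + 0.2520 + 0.1728 + 0.1008)
  = 37.4556 / 0.8156 = 45.924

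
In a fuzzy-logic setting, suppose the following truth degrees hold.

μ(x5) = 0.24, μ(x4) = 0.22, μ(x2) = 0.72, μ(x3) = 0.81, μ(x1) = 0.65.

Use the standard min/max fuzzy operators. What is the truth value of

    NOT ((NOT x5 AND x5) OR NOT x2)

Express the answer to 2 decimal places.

NOT x5 = 1 − 0.24 = 0.76
NOT x5 AND x5 = min(a, b) on (0.76, 0.24) = 0.24
NOT x2 = 1 − 0.72 = 0.28
(NOT x5 AND x5) OR NOT x2 = max(a, b) on (0.24, 0.28) = 0.28
NOT ((NOT x5 AND x5) OR NOT x2) = 1 − 0.28 = 0.72

0.72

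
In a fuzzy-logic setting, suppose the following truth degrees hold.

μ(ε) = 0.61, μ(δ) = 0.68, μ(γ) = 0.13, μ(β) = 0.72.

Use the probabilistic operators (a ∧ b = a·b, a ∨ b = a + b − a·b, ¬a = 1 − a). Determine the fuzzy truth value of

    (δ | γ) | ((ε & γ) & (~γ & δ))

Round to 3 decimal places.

0.735

δ | γ = a + b − a·b on (0.6800, 0.1300) = 0.7216
ε & γ = a·b on (0.6100, 0.1300) = 0.0793
~γ = 1 − 0.1300 = 0.8700
~γ & δ = a·b on (0.8700, 0.6800) = 0.5916
(ε & γ) & (~γ & δ) = a·b on (0.0793, 0.5916) = 0.0469
(δ | γ) | ((ε & γ) & (~γ & δ)) = a + b − a·b on (0.7216, 0.0469) = 0.7347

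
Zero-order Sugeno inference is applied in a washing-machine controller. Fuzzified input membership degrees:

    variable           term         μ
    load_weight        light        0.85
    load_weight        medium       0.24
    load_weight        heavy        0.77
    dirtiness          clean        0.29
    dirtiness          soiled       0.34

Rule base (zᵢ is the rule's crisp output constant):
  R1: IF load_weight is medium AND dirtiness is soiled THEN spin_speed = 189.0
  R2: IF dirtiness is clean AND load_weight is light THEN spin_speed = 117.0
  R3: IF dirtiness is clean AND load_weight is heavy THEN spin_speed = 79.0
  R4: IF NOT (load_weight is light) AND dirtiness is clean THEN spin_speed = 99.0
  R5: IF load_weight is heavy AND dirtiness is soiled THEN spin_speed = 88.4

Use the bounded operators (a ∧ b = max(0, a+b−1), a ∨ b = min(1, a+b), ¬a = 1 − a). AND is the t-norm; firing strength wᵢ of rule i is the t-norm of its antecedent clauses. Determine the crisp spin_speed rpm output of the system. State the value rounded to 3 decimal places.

R1 (z=189.0): medium=0.24, soiled=0.34; AND[max(0, a+b−1)] → w = 0.00
R2 (z=117.0): clean=0.29, light=0.85; AND[max(0, a+b−1)] → w = 0.14
R3 (z=79.0): clean=0.29, heavy=0.77; AND[max(0, a+b−1)] → w = 0.06
R4 (z=99.0): ¬light=1−0.85=0.15, clean=0.29; AND[max(0, a+b−1)] → w = 0.00
R5 (z=88.4): heavy=0.77, soiled=0.34; AND[max(0, a+b−1)] → w = 0.11
Weighted average = (0.00·189.0 + 0.14·117.0 + 0.06·79.0 + 0.00·99.0 + 0.11·88.4) / (0.00 + 0.14 + 0.06 + 0.00 + 0.11)
  = 30.8440 / 0.3100 = 99.497

99.497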